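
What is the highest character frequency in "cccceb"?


Input: cccceb
Character counts:
  'b': 1
  'c': 4
  'e': 1
Maximum frequency: 4

4


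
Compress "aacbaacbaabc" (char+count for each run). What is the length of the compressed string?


Input: aacbaacbaabc
Runs:
  'a' x 2 => "a2"
  'c' x 1 => "c1"
  'b' x 1 => "b1"
  'a' x 2 => "a2"
  'c' x 1 => "c1"
  'b' x 1 => "b1"
  'a' x 2 => "a2"
  'b' x 1 => "b1"
  'c' x 1 => "c1"
Compressed: "a2c1b1a2c1b1a2b1c1"
Compressed length: 18

18


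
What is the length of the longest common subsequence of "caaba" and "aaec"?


LCS of "caaba" and "aaec"
DP table:
           a    a    e    c
      0    0    0    0    0
  c   0    0    0    0    1
  a   0    1    1    1    1
  a   0    1    2    2    2
  b   0    1    2    2    2
  a   0    1    2    2    2
LCS length = dp[5][4] = 2

2


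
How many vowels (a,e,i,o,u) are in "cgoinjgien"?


Input: cgoinjgien
Checking each character:
  'c' at position 0: consonant
  'g' at position 1: consonant
  'o' at position 2: vowel (running total: 1)
  'i' at position 3: vowel (running total: 2)
  'n' at position 4: consonant
  'j' at position 5: consonant
  'g' at position 6: consonant
  'i' at position 7: vowel (running total: 3)
  'e' at position 8: vowel (running total: 4)
  'n' at position 9: consonant
Total vowels: 4

4


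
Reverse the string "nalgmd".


Input: nalgmd
Reading characters right to left:
  Position 5: 'd'
  Position 4: 'm'
  Position 3: 'g'
  Position 2: 'l'
  Position 1: 'a'
  Position 0: 'n'
Reversed: dmglan

dmglan


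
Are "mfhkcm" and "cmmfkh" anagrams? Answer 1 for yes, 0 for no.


Strings: "mfhkcm", "cmmfkh"
Sorted first:  cfhkmm
Sorted second: cfhkmm
Sorted forms match => anagrams

1


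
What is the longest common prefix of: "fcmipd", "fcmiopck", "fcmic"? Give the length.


Words: fcmipd, fcmiopck, fcmic
  Position 0: all 'f' => match
  Position 1: all 'c' => match
  Position 2: all 'm' => match
  Position 3: all 'i' => match
  Position 4: ('p', 'o', 'c') => mismatch, stop
LCP = "fcmi" (length 4)

4


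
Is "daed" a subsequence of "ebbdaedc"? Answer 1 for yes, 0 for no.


Check if "daed" is a subsequence of "ebbdaedc"
Greedy scan:
  Position 0 ('e'): no match needed
  Position 1 ('b'): no match needed
  Position 2 ('b'): no match needed
  Position 3 ('d'): matches sub[0] = 'd'
  Position 4 ('a'): matches sub[1] = 'a'
  Position 5 ('e'): matches sub[2] = 'e'
  Position 6 ('d'): matches sub[3] = 'd'
  Position 7 ('c'): no match needed
All 4 characters matched => is a subsequence

1


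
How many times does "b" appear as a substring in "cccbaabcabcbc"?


Searching for "b" in "cccbaabcabcbc"
Scanning each position:
  Position 0: "c" => no
  Position 1: "c" => no
  Position 2: "c" => no
  Position 3: "b" => MATCH
  Position 4: "a" => no
  Position 5: "a" => no
  Position 6: "b" => MATCH
  Position 7: "c" => no
  Position 8: "a" => no
  Position 9: "b" => MATCH
  Position 10: "c" => no
  Position 11: "b" => MATCH
  Position 12: "c" => no
Total occurrences: 4

4


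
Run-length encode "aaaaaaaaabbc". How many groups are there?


Input: aaaaaaaaabbc
Scanning for consecutive runs:
  Group 1: 'a' x 9 (positions 0-8)
  Group 2: 'b' x 2 (positions 9-10)
  Group 3: 'c' x 1 (positions 11-11)
Total groups: 3

3


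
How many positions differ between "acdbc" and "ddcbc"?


Comparing "acdbc" and "ddcbc" position by position:
  Position 0: 'a' vs 'd' => DIFFER
  Position 1: 'c' vs 'd' => DIFFER
  Position 2: 'd' vs 'c' => DIFFER
  Position 3: 'b' vs 'b' => same
  Position 4: 'c' vs 'c' => same
Positions that differ: 3

3


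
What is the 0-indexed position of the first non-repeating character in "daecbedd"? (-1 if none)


Input: daecbedd
Character frequencies:
  'a': 1
  'b': 1
  'c': 1
  'd': 3
  'e': 2
Scanning left to right for freq == 1:
  Position 0 ('d'): freq=3, skip
  Position 1 ('a'): unique! => answer = 1

1


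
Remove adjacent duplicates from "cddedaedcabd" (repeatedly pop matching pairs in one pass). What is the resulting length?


Input: cddedaedcabd
Stack-based adjacent duplicate removal:
  Read 'c': push. Stack: c
  Read 'd': push. Stack: cd
  Read 'd': matches stack top 'd' => pop. Stack: c
  Read 'e': push. Stack: ce
  Read 'd': push. Stack: ced
  Read 'a': push. Stack: ceda
  Read 'e': push. Stack: cedae
  Read 'd': push. Stack: cedaed
  Read 'c': push. Stack: cedaedc
  Read 'a': push. Stack: cedaedca
  Read 'b': push. Stack: cedaedcab
  Read 'd': push. Stack: cedaedcabd
Final stack: "cedaedcabd" (length 10)

10


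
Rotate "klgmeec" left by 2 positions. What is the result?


Input: "klgmeec", rotate left by 2
First 2 characters: "kl"
Remaining characters: "gmeec"
Concatenate remaining + first: "gmeec" + "kl" = "gmeeckl"

gmeeckl


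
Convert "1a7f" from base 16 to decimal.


Input: "1a7f" in base 16
Positional expansion:
  Digit '1' (value 1) x 16^3 = 4096
  Digit 'a' (value 10) x 16^2 = 2560
  Digit '7' (value 7) x 16^1 = 112
  Digit 'f' (value 15) x 16^0 = 15
Sum = 6783

6783


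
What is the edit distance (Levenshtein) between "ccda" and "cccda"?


Computing edit distance: "ccda" -> "cccda"
DP table:
           c    c    c    d    a
      0    1    2    3    4    5
  c   1    0    1    2    3    4
  c   2    1    0    1    2    3
  d   3    2    1    1    1    2
  a   4    3    2    2    2    1
Edit distance = dp[4][5] = 1

1


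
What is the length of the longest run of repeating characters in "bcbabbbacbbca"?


Input: "bcbabbbacbbca"
Scanning for longest run:
  Position 1 ('c'): new char, reset run to 1
  Position 2 ('b'): new char, reset run to 1
  Position 3 ('a'): new char, reset run to 1
  Position 4 ('b'): new char, reset run to 1
  Position 5 ('b'): continues run of 'b', length=2
  Position 6 ('b'): continues run of 'b', length=3
  Position 7 ('a'): new char, reset run to 1
  Position 8 ('c'): new char, reset run to 1
  Position 9 ('b'): new char, reset run to 1
  Position 10 ('b'): continues run of 'b', length=2
  Position 11 ('c'): new char, reset run to 1
  Position 12 ('a'): new char, reset run to 1
Longest run: 'b' with length 3

3


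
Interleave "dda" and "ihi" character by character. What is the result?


Interleaving "dda" and "ihi":
  Position 0: 'd' from first, 'i' from second => "di"
  Position 1: 'd' from first, 'h' from second => "dh"
  Position 2: 'a' from first, 'i' from second => "ai"
Result: didhai

didhai


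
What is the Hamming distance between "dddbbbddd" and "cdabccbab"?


Comparing "dddbbbddd" and "cdabccbab" position by position:
  Position 0: 'd' vs 'c' => differ
  Position 1: 'd' vs 'd' => same
  Position 2: 'd' vs 'a' => differ
  Position 3: 'b' vs 'b' => same
  Position 4: 'b' vs 'c' => differ
  Position 5: 'b' vs 'c' => differ
  Position 6: 'd' vs 'b' => differ
  Position 7: 'd' vs 'a' => differ
  Position 8: 'd' vs 'b' => differ
Total differences (Hamming distance): 7

7


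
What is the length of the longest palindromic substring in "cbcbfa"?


Input: "cbcbfa"
Checking substrings for palindromes:
  [0:3] "cbc" (len 3) => palindrome
  [1:4] "bcb" (len 3) => palindrome
Longest palindromic substring: "cbc" with length 3

3


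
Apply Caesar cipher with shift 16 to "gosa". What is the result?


Caesar cipher: shift "gosa" by 16
  'g' (pos 6) + 16 = pos 22 = 'w'
  'o' (pos 14) + 16 = pos 4 = 'e'
  's' (pos 18) + 16 = pos 8 = 'i'
  'a' (pos 0) + 16 = pos 16 = 'q'
Result: weiq

weiq


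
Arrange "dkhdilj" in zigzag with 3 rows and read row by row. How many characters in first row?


Zigzag "dkhdilj" into 3 rows:
Placing characters:
  'd' => row 0
  'k' => row 1
  'h' => row 2
  'd' => row 1
  'i' => row 0
  'l' => row 1
  'j' => row 2
Rows:
  Row 0: "di"
  Row 1: "kdl"
  Row 2: "hj"
First row length: 2

2


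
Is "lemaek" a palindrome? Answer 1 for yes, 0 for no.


Input: lemaek
Reversed: keamel
  Compare pos 0 ('l') with pos 5 ('k'): MISMATCH
  Compare pos 1 ('e') with pos 4 ('e'): match
  Compare pos 2 ('m') with pos 3 ('a'): MISMATCH
Result: not a palindrome

0


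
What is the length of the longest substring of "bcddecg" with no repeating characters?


Input: "bcddecg"
Sliding window (track last position of each char):
  Position 0 ('b'): window [0,0] length 1 -- new best
  Position 1 ('c'): window [0,1] length 2 -- new best
  Position 2 ('d'): window [0,2] length 3 -- new best
  Position 3 ('d'): repeat (last at 2), move window start to 3
  Position 3 ('d'): window [3,3] length 1
  Position 4 ('e'): window [3,4] length 2
  Position 5 ('c'): window [3,5] length 3
  Position 6 ('g'): window [3,6] length 4 -- new best
Longest substring with no repeats: "decg" with length 4

4


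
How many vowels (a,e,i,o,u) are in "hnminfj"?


Input: hnminfj
Checking each character:
  'h' at position 0: consonant
  'n' at position 1: consonant
  'm' at position 2: consonant
  'i' at position 3: vowel (running total: 1)
  'n' at position 4: consonant
  'f' at position 5: consonant
  'j' at position 6: consonant
Total vowels: 1

1


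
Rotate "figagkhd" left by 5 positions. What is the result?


Input: "figagkhd", rotate left by 5
First 5 characters: "figag"
Remaining characters: "khd"
Concatenate remaining + first: "khd" + "figag" = "khdfigag"

khdfigag


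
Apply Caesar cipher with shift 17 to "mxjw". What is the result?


Caesar cipher: shift "mxjw" by 17
  'm' (pos 12) + 17 = pos 3 = 'd'
  'x' (pos 23) + 17 = pos 14 = 'o'
  'j' (pos 9) + 17 = pos 0 = 'a'
  'w' (pos 22) + 17 = pos 13 = 'n'
Result: doan

doan


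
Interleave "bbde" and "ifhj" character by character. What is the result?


Interleaving "bbde" and "ifhj":
  Position 0: 'b' from first, 'i' from second => "bi"
  Position 1: 'b' from first, 'f' from second => "bf"
  Position 2: 'd' from first, 'h' from second => "dh"
  Position 3: 'e' from first, 'j' from second => "ej"
Result: bibfdhej

bibfdhej


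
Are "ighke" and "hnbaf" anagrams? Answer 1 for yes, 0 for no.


Strings: "ighke", "hnbaf"
Sorted first:  eghik
Sorted second: abfhn
Differ at position 0: 'e' vs 'a' => not anagrams

0


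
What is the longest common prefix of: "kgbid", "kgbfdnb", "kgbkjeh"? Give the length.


Words: kgbid, kgbfdnb, kgbkjeh
  Position 0: all 'k' => match
  Position 1: all 'g' => match
  Position 2: all 'b' => match
  Position 3: ('i', 'f', 'k') => mismatch, stop
LCP = "kgb" (length 3)

3


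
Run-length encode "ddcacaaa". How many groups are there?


Input: ddcacaaa
Scanning for consecutive runs:
  Group 1: 'd' x 2 (positions 0-1)
  Group 2: 'c' x 1 (positions 2-2)
  Group 3: 'a' x 1 (positions 3-3)
  Group 4: 'c' x 1 (positions 4-4)
  Group 5: 'a' x 3 (positions 5-7)
Total groups: 5

5


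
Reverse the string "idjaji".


Input: idjaji
Reading characters right to left:
  Position 5: 'i'
  Position 4: 'j'
  Position 3: 'a'
  Position 2: 'j'
  Position 1: 'd'
  Position 0: 'i'
Reversed: ijajdi

ijajdi


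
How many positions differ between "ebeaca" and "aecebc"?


Comparing "ebeaca" and "aecebc" position by position:
  Position 0: 'e' vs 'a' => DIFFER
  Position 1: 'b' vs 'e' => DIFFER
  Position 2: 'e' vs 'c' => DIFFER
  Position 3: 'a' vs 'e' => DIFFER
  Position 4: 'c' vs 'b' => DIFFER
  Position 5: 'a' vs 'c' => DIFFER
Positions that differ: 6

6


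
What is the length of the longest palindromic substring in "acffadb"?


Input: "acffadb"
Checking substrings for palindromes:
  [2:4] "ff" (len 2) => palindrome
Longest palindromic substring: "ff" with length 2

2


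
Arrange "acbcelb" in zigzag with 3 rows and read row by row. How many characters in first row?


Zigzag "acbcelb" into 3 rows:
Placing characters:
  'a' => row 0
  'c' => row 1
  'b' => row 2
  'c' => row 1
  'e' => row 0
  'l' => row 1
  'b' => row 2
Rows:
  Row 0: "ae"
  Row 1: "ccl"
  Row 2: "bb"
First row length: 2

2


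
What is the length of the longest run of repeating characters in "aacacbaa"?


Input: "aacacbaa"
Scanning for longest run:
  Position 1 ('a'): continues run of 'a', length=2
  Position 2 ('c'): new char, reset run to 1
  Position 3 ('a'): new char, reset run to 1
  Position 4 ('c'): new char, reset run to 1
  Position 5 ('b'): new char, reset run to 1
  Position 6 ('a'): new char, reset run to 1
  Position 7 ('a'): continues run of 'a', length=2
Longest run: 'a' with length 2

2


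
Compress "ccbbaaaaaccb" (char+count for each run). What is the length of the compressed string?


Input: ccbbaaaaaccb
Runs:
  'c' x 2 => "c2"
  'b' x 2 => "b2"
  'a' x 5 => "a5"
  'c' x 2 => "c2"
  'b' x 1 => "b1"
Compressed: "c2b2a5c2b1"
Compressed length: 10

10


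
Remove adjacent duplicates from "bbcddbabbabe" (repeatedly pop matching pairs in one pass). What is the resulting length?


Input: bbcddbabbabe
Stack-based adjacent duplicate removal:
  Read 'b': push. Stack: b
  Read 'b': matches stack top 'b' => pop. Stack: (empty)
  Read 'c': push. Stack: c
  Read 'd': push. Stack: cd
  Read 'd': matches stack top 'd' => pop. Stack: c
  Read 'b': push. Stack: cb
  Read 'a': push. Stack: cba
  Read 'b': push. Stack: cbab
  Read 'b': matches stack top 'b' => pop. Stack: cba
  Read 'a': matches stack top 'a' => pop. Stack: cb
  Read 'b': matches stack top 'b' => pop. Stack: c
  Read 'e': push. Stack: ce
Final stack: "ce" (length 2)

2


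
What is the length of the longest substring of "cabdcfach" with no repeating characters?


Input: "cabdcfach"
Sliding window (track last position of each char):
  Position 0 ('c'): window [0,0] length 1 -- new best
  Position 1 ('a'): window [0,1] length 2 -- new best
  Position 2 ('b'): window [0,2] length 3 -- new best
  Position 3 ('d'): window [0,3] length 4 -- new best
  Position 4 ('c'): repeat (last at 0), move window start to 1
  Position 4 ('c'): window [1,4] length 4
  Position 5 ('f'): window [1,5] length 5 -- new best
  Position 6 ('a'): repeat (last at 1), move window start to 2
  Position 6 ('a'): window [2,6] length 5
  Position 7 ('c'): repeat (last at 4), move window start to 5
  Position 7 ('c'): window [5,7] length 3
  Position 8 ('h'): window [5,8] length 4
Longest substring with no repeats: "abdcf" with length 5

5


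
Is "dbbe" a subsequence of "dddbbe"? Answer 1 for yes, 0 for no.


Check if "dbbe" is a subsequence of "dddbbe"
Greedy scan:
  Position 0 ('d'): matches sub[0] = 'd'
  Position 1 ('d'): no match needed
  Position 2 ('d'): no match needed
  Position 3 ('b'): matches sub[1] = 'b'
  Position 4 ('b'): matches sub[2] = 'b'
  Position 5 ('e'): matches sub[3] = 'e'
All 4 characters matched => is a subsequence

1


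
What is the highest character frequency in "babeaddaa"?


Input: babeaddaa
Character counts:
  'a': 4
  'b': 2
  'd': 2
  'e': 1
Maximum frequency: 4

4


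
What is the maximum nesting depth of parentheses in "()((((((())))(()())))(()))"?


Input: "()((((((())))(()())))(()))"
Tracking depth:
  Position 0 '(': depth becomes 1
  Position 1 ')': depth becomes 0
  Position 2 '(': depth becomes 1
  Position 3 '(': depth becomes 2
  Position 4 '(': depth becomes 3
  Position 5 '(': depth becomes 4
  Position 6 '(': depth becomes 5
  Position 7 '(': depth becomes 6
  Position 8 '(': depth becomes 7
  Position 9 ')': depth becomes 6
  Position 10 ')': depth becomes 5
  Position 11 ')': depth becomes 4
  Position 12 ')': depth becomes 3
  Position 13 '(': depth becomes 4
  Position 14 '(': depth becomes 5
  Position 15 ')': depth becomes 4
  Position 16 '(': depth becomes 5
  Position 17 ')': depth becomes 4
  Position 18 ')': depth becomes 3
  Position 19 ')': depth becomes 2
  Position 20 ')': depth becomes 1
  Position 21 '(': depth becomes 2
  Position 22 '(': depth becomes 3
  Position 23 ')': depth becomes 2
  Position 24 ')': depth becomes 1
  Position 25 ')': depth becomes 0
Maximum depth reached: 7

7


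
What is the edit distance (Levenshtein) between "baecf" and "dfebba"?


Computing edit distance: "baecf" -> "dfebba"
DP table:
           d    f    e    b    b    a
      0    1    2    3    4    5    6
  b   1    1    2    3    3    4    5
  a   2    2    2    3    4    4    4
  e   3    3    3    2    3    4    5
  c   4    4    4    3    3    4    5
  f   5    5    4    4    4    4    5
Edit distance = dp[5][6] = 5

5


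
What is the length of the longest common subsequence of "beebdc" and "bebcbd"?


LCS of "beebdc" and "bebcbd"
DP table:
           b    e    b    c    b    d
      0    0    0    0    0    0    0
  b   0    1    1    1    1    1    1
  e   0    1    2    2    2    2    2
  e   0    1    2    2    2    2    2
  b   0    1    2    3    3    3    3
  d   0    1    2    3    3    3    4
  c   0    1    2    3    4    4    4
LCS length = dp[6][6] = 4

4


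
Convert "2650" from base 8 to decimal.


Input: "2650" in base 8
Positional expansion:
  Digit '2' (value 2) x 8^3 = 1024
  Digit '6' (value 6) x 8^2 = 384
  Digit '5' (value 5) x 8^1 = 40
  Digit '0' (value 0) x 8^0 = 0
Sum = 1448

1448


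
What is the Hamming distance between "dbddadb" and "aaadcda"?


Comparing "dbddadb" and "aaadcda" position by position:
  Position 0: 'd' vs 'a' => differ
  Position 1: 'b' vs 'a' => differ
  Position 2: 'd' vs 'a' => differ
  Position 3: 'd' vs 'd' => same
  Position 4: 'a' vs 'c' => differ
  Position 5: 'd' vs 'd' => same
  Position 6: 'b' vs 'a' => differ
Total differences (Hamming distance): 5

5


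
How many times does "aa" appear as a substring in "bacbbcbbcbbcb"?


Searching for "aa" in "bacbbcbbcbbcb"
Scanning each position:
  Position 0: "ba" => no
  Position 1: "ac" => no
  Position 2: "cb" => no
  Position 3: "bb" => no
  Position 4: "bc" => no
  Position 5: "cb" => no
  Position 6: "bb" => no
  Position 7: "bc" => no
  Position 8: "cb" => no
  Position 9: "bb" => no
  Position 10: "bc" => no
  Position 11: "cb" => no
Total occurrences: 0

0


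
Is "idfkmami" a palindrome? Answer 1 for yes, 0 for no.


Input: idfkmami
Reversed: imamkfdi
  Compare pos 0 ('i') with pos 7 ('i'): match
  Compare pos 1 ('d') with pos 6 ('m'): MISMATCH
  Compare pos 2 ('f') with pos 5 ('a'): MISMATCH
  Compare pos 3 ('k') with pos 4 ('m'): MISMATCH
Result: not a palindrome

0


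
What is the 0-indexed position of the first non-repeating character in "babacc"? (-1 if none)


Input: babacc
Character frequencies:
  'a': 2
  'b': 2
  'c': 2
Scanning left to right for freq == 1:
  Position 0 ('b'): freq=2, skip
  Position 1 ('a'): freq=2, skip
  Position 2 ('b'): freq=2, skip
  Position 3 ('a'): freq=2, skip
  Position 4 ('c'): freq=2, skip
  Position 5 ('c'): freq=2, skip
  No unique character found => answer = -1

-1


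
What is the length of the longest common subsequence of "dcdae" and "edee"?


LCS of "dcdae" and "edee"
DP table:
           e    d    e    e
      0    0    0    0    0
  d   0    0    1    1    1
  c   0    0    1    1    1
  d   0    0    1    1    1
  a   0    0    1    1    1
  e   0    1    1    2    2
LCS length = dp[5][4] = 2

2


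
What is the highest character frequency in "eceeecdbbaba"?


Input: eceeecdbbaba
Character counts:
  'a': 2
  'b': 3
  'c': 2
  'd': 1
  'e': 4
Maximum frequency: 4

4


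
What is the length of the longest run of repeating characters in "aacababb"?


Input: "aacababb"
Scanning for longest run:
  Position 1 ('a'): continues run of 'a', length=2
  Position 2 ('c'): new char, reset run to 1
  Position 3 ('a'): new char, reset run to 1
  Position 4 ('b'): new char, reset run to 1
  Position 5 ('a'): new char, reset run to 1
  Position 6 ('b'): new char, reset run to 1
  Position 7 ('b'): continues run of 'b', length=2
Longest run: 'a' with length 2

2


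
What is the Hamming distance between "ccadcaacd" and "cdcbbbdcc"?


Comparing "ccadcaacd" and "cdcbbbdcc" position by position:
  Position 0: 'c' vs 'c' => same
  Position 1: 'c' vs 'd' => differ
  Position 2: 'a' vs 'c' => differ
  Position 3: 'd' vs 'b' => differ
  Position 4: 'c' vs 'b' => differ
  Position 5: 'a' vs 'b' => differ
  Position 6: 'a' vs 'd' => differ
  Position 7: 'c' vs 'c' => same
  Position 8: 'd' vs 'c' => differ
Total differences (Hamming distance): 7

7


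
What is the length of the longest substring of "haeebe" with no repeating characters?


Input: "haeebe"
Sliding window (track last position of each char):
  Position 0 ('h'): window [0,0] length 1 -- new best
  Position 1 ('a'): window [0,1] length 2 -- new best
  Position 2 ('e'): window [0,2] length 3 -- new best
  Position 3 ('e'): repeat (last at 2), move window start to 3
  Position 3 ('e'): window [3,3] length 1
  Position 4 ('b'): window [3,4] length 2
  Position 5 ('e'): repeat (last at 3), move window start to 4
  Position 5 ('e'): window [4,5] length 2
Longest substring with no repeats: "hae" with length 3

3


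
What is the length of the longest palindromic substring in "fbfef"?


Input: "fbfef"
Checking substrings for palindromes:
  [0:3] "fbf" (len 3) => palindrome
  [2:5] "fef" (len 3) => palindrome
Longest palindromic substring: "fbf" with length 3

3


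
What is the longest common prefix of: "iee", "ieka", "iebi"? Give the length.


Words: iee, ieka, iebi
  Position 0: all 'i' => match
  Position 1: all 'e' => match
  Position 2: ('e', 'k', 'b') => mismatch, stop
LCP = "ie" (length 2)

2


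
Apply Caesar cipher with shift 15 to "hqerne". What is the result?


Caesar cipher: shift "hqerne" by 15
  'h' (pos 7) + 15 = pos 22 = 'w'
  'q' (pos 16) + 15 = pos 5 = 'f'
  'e' (pos 4) + 15 = pos 19 = 't'
  'r' (pos 17) + 15 = pos 6 = 'g'
  'n' (pos 13) + 15 = pos 2 = 'c'
  'e' (pos 4) + 15 = pos 19 = 't'
Result: wftgct

wftgct


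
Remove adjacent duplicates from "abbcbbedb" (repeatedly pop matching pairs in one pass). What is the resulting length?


Input: abbcbbedb
Stack-based adjacent duplicate removal:
  Read 'a': push. Stack: a
  Read 'b': push. Stack: ab
  Read 'b': matches stack top 'b' => pop. Stack: a
  Read 'c': push. Stack: ac
  Read 'b': push. Stack: acb
  Read 'b': matches stack top 'b' => pop. Stack: ac
  Read 'e': push. Stack: ace
  Read 'd': push. Stack: aced
  Read 'b': push. Stack: acedb
Final stack: "acedb" (length 5)

5


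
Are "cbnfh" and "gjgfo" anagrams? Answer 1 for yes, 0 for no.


Strings: "cbnfh", "gjgfo"
Sorted first:  bcfhn
Sorted second: fggjo
Differ at position 0: 'b' vs 'f' => not anagrams

0


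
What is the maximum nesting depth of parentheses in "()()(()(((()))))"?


Input: "()()(()(((()))))"
Tracking depth:
  Position 0 '(': depth becomes 1
  Position 1 ')': depth becomes 0
  Position 2 '(': depth becomes 1
  Position 3 ')': depth becomes 0
  Position 4 '(': depth becomes 1
  Position 5 '(': depth becomes 2
  Position 6 ')': depth becomes 1
  Position 7 '(': depth becomes 2
  Position 8 '(': depth becomes 3
  Position 9 '(': depth becomes 4
  Position 10 '(': depth becomes 5
  Position 11 ')': depth becomes 4
  Position 12 ')': depth becomes 3
  Position 13 ')': depth becomes 2
  Position 14 ')': depth becomes 1
  Position 15 ')': depth becomes 0
Maximum depth reached: 5

5


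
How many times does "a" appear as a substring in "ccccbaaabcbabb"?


Searching for "a" in "ccccbaaabcbabb"
Scanning each position:
  Position 0: "c" => no
  Position 1: "c" => no
  Position 2: "c" => no
  Position 3: "c" => no
  Position 4: "b" => no
  Position 5: "a" => MATCH
  Position 6: "a" => MATCH
  Position 7: "a" => MATCH
  Position 8: "b" => no
  Position 9: "c" => no
  Position 10: "b" => no
  Position 11: "a" => MATCH
  Position 12: "b" => no
  Position 13: "b" => no
Total occurrences: 4

4


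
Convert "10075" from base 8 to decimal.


Input: "10075" in base 8
Positional expansion:
  Digit '1' (value 1) x 8^4 = 4096
  Digit '0' (value 0) x 8^3 = 0
  Digit '0' (value 0) x 8^2 = 0
  Digit '7' (value 7) x 8^1 = 56
  Digit '5' (value 5) x 8^0 = 5
Sum = 4157

4157


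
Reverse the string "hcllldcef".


Input: hcllldcef
Reading characters right to left:
  Position 8: 'f'
  Position 7: 'e'
  Position 6: 'c'
  Position 5: 'd'
  Position 4: 'l'
  Position 3: 'l'
  Position 2: 'l'
  Position 1: 'c'
  Position 0: 'h'
Reversed: fecdlllch

fecdlllch


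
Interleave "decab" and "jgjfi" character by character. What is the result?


Interleaving "decab" and "jgjfi":
  Position 0: 'd' from first, 'j' from second => "dj"
  Position 1: 'e' from first, 'g' from second => "eg"
  Position 2: 'c' from first, 'j' from second => "cj"
  Position 3: 'a' from first, 'f' from second => "af"
  Position 4: 'b' from first, 'i' from second => "bi"
Result: djegcjafbi

djegcjafbi


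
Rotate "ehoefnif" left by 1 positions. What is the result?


Input: "ehoefnif", rotate left by 1
First 1 characters: "e"
Remaining characters: "hoefnif"
Concatenate remaining + first: "hoefnif" + "e" = "hoefnife"

hoefnife


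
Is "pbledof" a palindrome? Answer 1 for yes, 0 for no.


Input: pbledof
Reversed: fodelbp
  Compare pos 0 ('p') with pos 6 ('f'): MISMATCH
  Compare pos 1 ('b') with pos 5 ('o'): MISMATCH
  Compare pos 2 ('l') with pos 4 ('d'): MISMATCH
Result: not a palindrome

0


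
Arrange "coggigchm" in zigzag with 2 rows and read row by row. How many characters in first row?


Zigzag "coggigchm" into 2 rows:
Placing characters:
  'c' => row 0
  'o' => row 1
  'g' => row 0
  'g' => row 1
  'i' => row 0
  'g' => row 1
  'c' => row 0
  'h' => row 1
  'm' => row 0
Rows:
  Row 0: "cgicm"
  Row 1: "oggh"
First row length: 5

5


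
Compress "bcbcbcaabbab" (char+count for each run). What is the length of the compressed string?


Input: bcbcbcaabbab
Runs:
  'b' x 1 => "b1"
  'c' x 1 => "c1"
  'b' x 1 => "b1"
  'c' x 1 => "c1"
  'b' x 1 => "b1"
  'c' x 1 => "c1"
  'a' x 2 => "a2"
  'b' x 2 => "b2"
  'a' x 1 => "a1"
  'b' x 1 => "b1"
Compressed: "b1c1b1c1b1c1a2b2a1b1"
Compressed length: 20

20


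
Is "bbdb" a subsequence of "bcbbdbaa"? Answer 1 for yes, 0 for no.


Check if "bbdb" is a subsequence of "bcbbdbaa"
Greedy scan:
  Position 0 ('b'): matches sub[0] = 'b'
  Position 1 ('c'): no match needed
  Position 2 ('b'): matches sub[1] = 'b'
  Position 3 ('b'): no match needed
  Position 4 ('d'): matches sub[2] = 'd'
  Position 5 ('b'): matches sub[3] = 'b'
  Position 6 ('a'): no match needed
  Position 7 ('a'): no match needed
All 4 characters matched => is a subsequence

1


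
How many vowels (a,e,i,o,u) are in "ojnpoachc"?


Input: ojnpoachc
Checking each character:
  'o' at position 0: vowel (running total: 1)
  'j' at position 1: consonant
  'n' at position 2: consonant
  'p' at position 3: consonant
  'o' at position 4: vowel (running total: 2)
  'a' at position 5: vowel (running total: 3)
  'c' at position 6: consonant
  'h' at position 7: consonant
  'c' at position 8: consonant
Total vowels: 3

3


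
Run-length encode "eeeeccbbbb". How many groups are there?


Input: eeeeccbbbb
Scanning for consecutive runs:
  Group 1: 'e' x 4 (positions 0-3)
  Group 2: 'c' x 2 (positions 4-5)
  Group 3: 'b' x 4 (positions 6-9)
Total groups: 3

3


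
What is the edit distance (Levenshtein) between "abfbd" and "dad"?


Computing edit distance: "abfbd" -> "dad"
DP table:
           d    a    d
      0    1    2    3
  a   1    1    1    2
  b   2    2    2    2
  f   3    3    3    3
  b   4    4    4    4
  d   5    4    5    4
Edit distance = dp[5][3] = 4

4


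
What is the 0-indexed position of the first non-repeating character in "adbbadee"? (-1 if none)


Input: adbbadee
Character frequencies:
  'a': 2
  'b': 2
  'd': 2
  'e': 2
Scanning left to right for freq == 1:
  Position 0 ('a'): freq=2, skip
  Position 1 ('d'): freq=2, skip
  Position 2 ('b'): freq=2, skip
  Position 3 ('b'): freq=2, skip
  Position 4 ('a'): freq=2, skip
  Position 5 ('d'): freq=2, skip
  Position 6 ('e'): freq=2, skip
  Position 7 ('e'): freq=2, skip
  No unique character found => answer = -1

-1


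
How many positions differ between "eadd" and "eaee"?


Comparing "eadd" and "eaee" position by position:
  Position 0: 'e' vs 'e' => same
  Position 1: 'a' vs 'a' => same
  Position 2: 'd' vs 'e' => DIFFER
  Position 3: 'd' vs 'e' => DIFFER
Positions that differ: 2

2


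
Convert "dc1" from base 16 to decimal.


Input: "dc1" in base 16
Positional expansion:
  Digit 'd' (value 13) x 16^2 = 3328
  Digit 'c' (value 12) x 16^1 = 192
  Digit '1' (value 1) x 16^0 = 1
Sum = 3521

3521


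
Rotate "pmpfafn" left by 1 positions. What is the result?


Input: "pmpfafn", rotate left by 1
First 1 characters: "p"
Remaining characters: "mpfafn"
Concatenate remaining + first: "mpfafn" + "p" = "mpfafnp"

mpfafnp


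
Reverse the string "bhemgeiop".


Input: bhemgeiop
Reading characters right to left:
  Position 8: 'p'
  Position 7: 'o'
  Position 6: 'i'
  Position 5: 'e'
  Position 4: 'g'
  Position 3: 'm'
  Position 2: 'e'
  Position 1: 'h'
  Position 0: 'b'
Reversed: poiegmehb

poiegmehb


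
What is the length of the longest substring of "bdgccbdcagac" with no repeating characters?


Input: "bdgccbdcagac"
Sliding window (track last position of each char):
  Position 0 ('b'): window [0,0] length 1 -- new best
  Position 1 ('d'): window [0,1] length 2 -- new best
  Position 2 ('g'): window [0,2] length 3 -- new best
  Position 3 ('c'): window [0,3] length 4 -- new best
  Position 4 ('c'): repeat (last at 3), move window start to 4
  Position 4 ('c'): window [4,4] length 1
  Position 5 ('b'): window [4,5] length 2
  Position 6 ('d'): window [4,6] length 3
  Position 7 ('c'): repeat (last at 4), move window start to 5
  Position 7 ('c'): window [5,7] length 3
  Position 8 ('a'): window [5,8] length 4
  Position 9 ('g'): window [5,9] length 5 -- new best
  Position 10 ('a'): repeat (last at 8), move window start to 9
  Position 10 ('a'): window [9,10] length 2
  Position 11 ('c'): window [9,11] length 3
Longest substring with no repeats: "bdcag" with length 5

5


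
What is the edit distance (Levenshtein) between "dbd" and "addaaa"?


Computing edit distance: "dbd" -> "addaaa"
DP table:
           a    d    d    a    a    a
      0    1    2    3    4    5    6
  d   1    1    1    2    3    4    5
  b   2    2    2    2    3    4    5
  d   3    3    2    2    3    4    5
Edit distance = dp[3][6] = 5

5


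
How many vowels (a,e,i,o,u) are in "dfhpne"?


Input: dfhpne
Checking each character:
  'd' at position 0: consonant
  'f' at position 1: consonant
  'h' at position 2: consonant
  'p' at position 3: consonant
  'n' at position 4: consonant
  'e' at position 5: vowel (running total: 1)
Total vowels: 1

1


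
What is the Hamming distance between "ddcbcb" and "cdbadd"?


Comparing "ddcbcb" and "cdbadd" position by position:
  Position 0: 'd' vs 'c' => differ
  Position 1: 'd' vs 'd' => same
  Position 2: 'c' vs 'b' => differ
  Position 3: 'b' vs 'a' => differ
  Position 4: 'c' vs 'd' => differ
  Position 5: 'b' vs 'd' => differ
Total differences (Hamming distance): 5

5


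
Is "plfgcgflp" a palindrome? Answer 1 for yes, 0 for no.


Input: plfgcgflp
Reversed: plfgcgflp
  Compare pos 0 ('p') with pos 8 ('p'): match
  Compare pos 1 ('l') with pos 7 ('l'): match
  Compare pos 2 ('f') with pos 6 ('f'): match
  Compare pos 3 ('g') with pos 5 ('g'): match
Result: palindrome

1


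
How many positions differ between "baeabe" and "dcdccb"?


Comparing "baeabe" and "dcdccb" position by position:
  Position 0: 'b' vs 'd' => DIFFER
  Position 1: 'a' vs 'c' => DIFFER
  Position 2: 'e' vs 'd' => DIFFER
  Position 3: 'a' vs 'c' => DIFFER
  Position 4: 'b' vs 'c' => DIFFER
  Position 5: 'e' vs 'b' => DIFFER
Positions that differ: 6

6


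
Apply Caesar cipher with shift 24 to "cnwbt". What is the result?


Caesar cipher: shift "cnwbt" by 24
  'c' (pos 2) + 24 = pos 0 = 'a'
  'n' (pos 13) + 24 = pos 11 = 'l'
  'w' (pos 22) + 24 = pos 20 = 'u'
  'b' (pos 1) + 24 = pos 25 = 'z'
  't' (pos 19) + 24 = pos 17 = 'r'
Result: aluzr

aluzr


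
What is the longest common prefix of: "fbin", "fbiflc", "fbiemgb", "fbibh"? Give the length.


Words: fbin, fbiflc, fbiemgb, fbibh
  Position 0: all 'f' => match
  Position 1: all 'b' => match
  Position 2: all 'i' => match
  Position 3: ('n', 'f', 'e', 'b') => mismatch, stop
LCP = "fbi" (length 3)

3


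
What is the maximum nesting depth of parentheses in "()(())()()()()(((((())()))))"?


Input: "()(())()()()()(((((())()))))"
Tracking depth:
  Position 0 '(': depth becomes 1
  Position 1 ')': depth becomes 0
  Position 2 '(': depth becomes 1
  Position 3 '(': depth becomes 2
  Position 4 ')': depth becomes 1
  Position 5 ')': depth becomes 0
  Position 6 '(': depth becomes 1
  Position 7 ')': depth becomes 0
  Position 8 '(': depth becomes 1
  Position 9 ')': depth becomes 0
  Position 10 '(': depth becomes 1
  Position 11 ')': depth becomes 0
  Position 12 '(': depth becomes 1
  Position 13 ')': depth becomes 0
  Position 14 '(': depth becomes 1
  Position 15 '(': depth becomes 2
  Position 16 '(': depth becomes 3
  Position 17 '(': depth becomes 4
  Position 18 '(': depth becomes 5
  Position 19 '(': depth becomes 6
  Position 20 ')': depth becomes 5
  Position 21 ')': depth becomes 4
  Position 22 '(': depth becomes 5
  Position 23 ')': depth becomes 4
  Position 24 ')': depth becomes 3
  Position 25 ')': depth becomes 2
  Position 26 ')': depth becomes 1
  Position 27 ')': depth becomes 0
Maximum depth reached: 6

6


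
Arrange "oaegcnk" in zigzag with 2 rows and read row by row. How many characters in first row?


Zigzag "oaegcnk" into 2 rows:
Placing characters:
  'o' => row 0
  'a' => row 1
  'e' => row 0
  'g' => row 1
  'c' => row 0
  'n' => row 1
  'k' => row 0
Rows:
  Row 0: "oeck"
  Row 1: "agn"
First row length: 4

4


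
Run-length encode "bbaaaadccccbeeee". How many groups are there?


Input: bbaaaadccccbeeee
Scanning for consecutive runs:
  Group 1: 'b' x 2 (positions 0-1)
  Group 2: 'a' x 4 (positions 2-5)
  Group 3: 'd' x 1 (positions 6-6)
  Group 4: 'c' x 4 (positions 7-10)
  Group 5: 'b' x 1 (positions 11-11)
  Group 6: 'e' x 4 (positions 12-15)
Total groups: 6

6


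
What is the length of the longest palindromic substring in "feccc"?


Input: "feccc"
Checking substrings for palindromes:
  [2:5] "ccc" (len 3) => palindrome
  [2:4] "cc" (len 2) => palindrome
  [3:5] "cc" (len 2) => palindrome
Longest palindromic substring: "ccc" with length 3

3


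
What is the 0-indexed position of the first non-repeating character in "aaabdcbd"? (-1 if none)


Input: aaabdcbd
Character frequencies:
  'a': 3
  'b': 2
  'c': 1
  'd': 2
Scanning left to right for freq == 1:
  Position 0 ('a'): freq=3, skip
  Position 1 ('a'): freq=3, skip
  Position 2 ('a'): freq=3, skip
  Position 3 ('b'): freq=2, skip
  Position 4 ('d'): freq=2, skip
  Position 5 ('c'): unique! => answer = 5

5


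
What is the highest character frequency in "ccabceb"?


Input: ccabceb
Character counts:
  'a': 1
  'b': 2
  'c': 3
  'e': 1
Maximum frequency: 3

3


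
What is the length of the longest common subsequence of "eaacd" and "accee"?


LCS of "eaacd" and "accee"
DP table:
           a    c    c    e    e
      0    0    0    0    0    0
  e   0    0    0    0    1    1
  a   0    1    1    1    1    1
  a   0    1    1    1    1    1
  c   0    1    2    2    2    2
  d   0    1    2    2    2    2
LCS length = dp[5][5] = 2

2


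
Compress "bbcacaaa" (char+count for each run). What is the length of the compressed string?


Input: bbcacaaa
Runs:
  'b' x 2 => "b2"
  'c' x 1 => "c1"
  'a' x 1 => "a1"
  'c' x 1 => "c1"
  'a' x 3 => "a3"
Compressed: "b2c1a1c1a3"
Compressed length: 10

10


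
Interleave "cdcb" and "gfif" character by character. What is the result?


Interleaving "cdcb" and "gfif":
  Position 0: 'c' from first, 'g' from second => "cg"
  Position 1: 'd' from first, 'f' from second => "df"
  Position 2: 'c' from first, 'i' from second => "ci"
  Position 3: 'b' from first, 'f' from second => "bf"
Result: cgdfcibf

cgdfcibf


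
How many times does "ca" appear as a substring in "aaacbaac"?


Searching for "ca" in "aaacbaac"
Scanning each position:
  Position 0: "aa" => no
  Position 1: "aa" => no
  Position 2: "ac" => no
  Position 3: "cb" => no
  Position 4: "ba" => no
  Position 5: "aa" => no
  Position 6: "ac" => no
Total occurrences: 0

0


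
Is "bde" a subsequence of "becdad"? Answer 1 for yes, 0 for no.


Check if "bde" is a subsequence of "becdad"
Greedy scan:
  Position 0 ('b'): matches sub[0] = 'b'
  Position 1 ('e'): no match needed
  Position 2 ('c'): no match needed
  Position 3 ('d'): matches sub[1] = 'd'
  Position 4 ('a'): no match needed
  Position 5 ('d'): no match needed
Only matched 2/3 characters => not a subsequence

0


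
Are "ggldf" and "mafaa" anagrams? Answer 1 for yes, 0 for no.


Strings: "ggldf", "mafaa"
Sorted first:  dfggl
Sorted second: aaafm
Differ at position 0: 'd' vs 'a' => not anagrams

0


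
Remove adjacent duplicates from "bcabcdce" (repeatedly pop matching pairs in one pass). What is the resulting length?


Input: bcabcdce
Stack-based adjacent duplicate removal:
  Read 'b': push. Stack: b
  Read 'c': push. Stack: bc
  Read 'a': push. Stack: bca
  Read 'b': push. Stack: bcab
  Read 'c': push. Stack: bcabc
  Read 'd': push. Stack: bcabcd
  Read 'c': push. Stack: bcabcdc
  Read 'e': push. Stack: bcabcdce
Final stack: "bcabcdce" (length 8)

8


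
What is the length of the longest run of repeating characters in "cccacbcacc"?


Input: "cccacbcacc"
Scanning for longest run:
  Position 1 ('c'): continues run of 'c', length=2
  Position 2 ('c'): continues run of 'c', length=3
  Position 3 ('a'): new char, reset run to 1
  Position 4 ('c'): new char, reset run to 1
  Position 5 ('b'): new char, reset run to 1
  Position 6 ('c'): new char, reset run to 1
  Position 7 ('a'): new char, reset run to 1
  Position 8 ('c'): new char, reset run to 1
  Position 9 ('c'): continues run of 'c', length=2
Longest run: 'c' with length 3

3


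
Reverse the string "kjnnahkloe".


Input: kjnnahkloe
Reading characters right to left:
  Position 9: 'e'
  Position 8: 'o'
  Position 7: 'l'
  Position 6: 'k'
  Position 5: 'h'
  Position 4: 'a'
  Position 3: 'n'
  Position 2: 'n'
  Position 1: 'j'
  Position 0: 'k'
Reversed: eolkhannjk

eolkhannjk


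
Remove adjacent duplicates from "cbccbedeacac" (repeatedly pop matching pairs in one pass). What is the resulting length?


Input: cbccbedeacac
Stack-based adjacent duplicate removal:
  Read 'c': push. Stack: c
  Read 'b': push. Stack: cb
  Read 'c': push. Stack: cbc
  Read 'c': matches stack top 'c' => pop. Stack: cb
  Read 'b': matches stack top 'b' => pop. Stack: c
  Read 'e': push. Stack: ce
  Read 'd': push. Stack: ced
  Read 'e': push. Stack: cede
  Read 'a': push. Stack: cedea
  Read 'c': push. Stack: cedeac
  Read 'a': push. Stack: cedeaca
  Read 'c': push. Stack: cedeacac
Final stack: "cedeacac" (length 8)

8


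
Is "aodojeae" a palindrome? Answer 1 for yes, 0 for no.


Input: aodojeae
Reversed: eaejodoa
  Compare pos 0 ('a') with pos 7 ('e'): MISMATCH
  Compare pos 1 ('o') with pos 6 ('a'): MISMATCH
  Compare pos 2 ('d') with pos 5 ('e'): MISMATCH
  Compare pos 3 ('o') with pos 4 ('j'): MISMATCH
Result: not a palindrome

0


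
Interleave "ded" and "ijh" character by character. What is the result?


Interleaving "ded" and "ijh":
  Position 0: 'd' from first, 'i' from second => "di"
  Position 1: 'e' from first, 'j' from second => "ej"
  Position 2: 'd' from first, 'h' from second => "dh"
Result: diejdh

diejdh


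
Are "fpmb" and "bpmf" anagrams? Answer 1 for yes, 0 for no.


Strings: "fpmb", "bpmf"
Sorted first:  bfmp
Sorted second: bfmp
Sorted forms match => anagrams

1


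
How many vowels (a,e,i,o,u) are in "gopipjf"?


Input: gopipjf
Checking each character:
  'g' at position 0: consonant
  'o' at position 1: vowel (running total: 1)
  'p' at position 2: consonant
  'i' at position 3: vowel (running total: 2)
  'p' at position 4: consonant
  'j' at position 5: consonant
  'f' at position 6: consonant
Total vowels: 2

2


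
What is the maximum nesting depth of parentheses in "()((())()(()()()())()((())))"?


Input: "()((())()(()()()())()((())))"
Tracking depth:
  Position 0 '(': depth becomes 1
  Position 1 ')': depth becomes 0
  Position 2 '(': depth becomes 1
  Position 3 '(': depth becomes 2
  Position 4 '(': depth becomes 3
  Position 5 ')': depth becomes 2
  Position 6 ')': depth becomes 1
  Position 7 '(': depth becomes 2
  Position 8 ')': depth becomes 1
  Position 9 '(': depth becomes 2
  Position 10 '(': depth becomes 3
  Position 11 ')': depth becomes 2
  Position 12 '(': depth becomes 3
  Position 13 ')': depth becomes 2
  Position 14 '(': depth becomes 3
  Position 15 ')': depth becomes 2
  Position 16 '(': depth becomes 3
  Position 17 ')': depth becomes 2
  Position 18 ')': depth becomes 1
  Position 19 '(': depth becomes 2
  Position 20 ')': depth becomes 1
  Position 21 '(': depth becomes 2
  Position 22 '(': depth becomes 3
  Position 23 '(': depth becomes 4
  Position 24 ')': depth becomes 3
  Position 25 ')': depth becomes 2
  Position 26 ')': depth becomes 1
  Position 27 ')': depth becomes 0
Maximum depth reached: 4

4
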